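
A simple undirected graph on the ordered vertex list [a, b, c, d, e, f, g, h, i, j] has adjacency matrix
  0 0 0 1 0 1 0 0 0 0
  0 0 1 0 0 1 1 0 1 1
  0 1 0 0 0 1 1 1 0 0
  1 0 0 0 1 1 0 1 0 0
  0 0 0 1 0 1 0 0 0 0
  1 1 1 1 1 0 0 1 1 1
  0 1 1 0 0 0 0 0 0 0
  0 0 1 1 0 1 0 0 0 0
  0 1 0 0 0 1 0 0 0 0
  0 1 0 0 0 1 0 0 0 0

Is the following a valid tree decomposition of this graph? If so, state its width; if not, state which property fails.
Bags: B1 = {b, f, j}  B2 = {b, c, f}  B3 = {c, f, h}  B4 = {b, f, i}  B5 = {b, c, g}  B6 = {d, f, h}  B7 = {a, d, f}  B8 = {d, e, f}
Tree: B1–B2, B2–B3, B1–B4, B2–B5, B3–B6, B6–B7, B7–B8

Yes; width 2.

Checking the three conditions: (i) the bags cover all of {a, b, c, d, e, f, g, h, i, j}; (ii) for each edge, some bag contains both endpoints; (iii) the bags containing any fixed vertex form a subtree. All hold, so the decomposition is valid with width 3 − 1 = 2.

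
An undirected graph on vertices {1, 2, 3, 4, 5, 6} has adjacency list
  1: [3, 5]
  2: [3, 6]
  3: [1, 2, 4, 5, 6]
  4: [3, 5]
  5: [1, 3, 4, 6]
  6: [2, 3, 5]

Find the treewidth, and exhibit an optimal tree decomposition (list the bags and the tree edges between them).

Treewidth 2.
One such decomposition:
Bags: B1 = {1, 3, 5}  B2 = {3, 5, 6}  B3 = {2, 3, 6}  B4 = {3, 4, 5}
Tree: B1–B2, B2–B3, B2–B4

The largest bag has 3 vertices, giving width 2; this decomposition certifies tw(G) ≤ 2. Conversely, {2, 3, 6} is a clique of size 3, and the vertices of any clique must share a bag in every tree decomposition; so some bag has ≥ 3 vertices and tw(G) ≥ 2. Combining the bounds, tw(G) = 2.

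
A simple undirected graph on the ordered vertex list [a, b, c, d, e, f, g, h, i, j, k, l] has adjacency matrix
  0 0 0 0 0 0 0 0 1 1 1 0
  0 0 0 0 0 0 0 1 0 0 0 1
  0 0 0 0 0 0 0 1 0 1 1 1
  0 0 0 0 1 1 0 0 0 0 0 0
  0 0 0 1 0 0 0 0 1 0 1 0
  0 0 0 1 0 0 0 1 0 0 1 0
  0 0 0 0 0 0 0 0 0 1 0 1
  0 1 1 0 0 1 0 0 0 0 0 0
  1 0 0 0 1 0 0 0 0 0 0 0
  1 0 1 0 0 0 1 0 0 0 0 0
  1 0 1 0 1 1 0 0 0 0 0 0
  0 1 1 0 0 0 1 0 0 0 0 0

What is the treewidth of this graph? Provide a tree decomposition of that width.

Treewidth 3.
Bags: B1 = {d, e, f, i}  B2 = {e, f, i, k}  B3 = {a, f, i, k}  B4 = {a, f, h, k}  B5 = {a, c, h, k}  B6 = {a, c, h, j}  B7 = {b, c, h, j}  B8 = {b, c, j, l}  B9 = {b, g, j, l}
Tree: B1–B2, B2–B3, B3–B4, B4–B5, B5–B6, B6–B7, B7–B8, B8–B9

The largest bag has 4 vertices, giving width 3; this decomposition certifies tw(G) ≤ 3. For the lower bound: the 4 vertex sets {d,e,i}, {f}, {k}, {a,c,h,j} are disjoint, each induces a connected subgraph, and every pair is joined by at least one edge of G. Contracting each set to a single vertex therefore yields K_{4} as a minor, and since treewidth is minor-monotone, tw(G) ≥ tw(K_{4}) = 3. The upper and lower bounds meet at 3, so that is the treewidth.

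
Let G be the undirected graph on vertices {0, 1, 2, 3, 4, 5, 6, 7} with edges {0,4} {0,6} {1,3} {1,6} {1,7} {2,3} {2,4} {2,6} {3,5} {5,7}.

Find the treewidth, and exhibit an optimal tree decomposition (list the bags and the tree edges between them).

Each bag holds 3 vertices, so the decomposition has width 2, which upper-bounds the treewidth. Since 0–4–2–6–0 is a cycle in G, G is not acyclic. Forests are exactly the graphs of treewidth ≤ 1, so tw(G) ≥ 2. Combining the bounds, tw(G) = 2.

Treewidth 2.
One optimal decomposition is:
Bags: B1 = {0, 4, 6}  B2 = {2, 4, 6}  B3 = {1, 2, 6}  B4 = {1, 2, 3}  B5 = {1, 3, 7}  B6 = {3, 5, 7}
Tree: B1–B2, B2–B3, B3–B4, B4–B5, B5–B6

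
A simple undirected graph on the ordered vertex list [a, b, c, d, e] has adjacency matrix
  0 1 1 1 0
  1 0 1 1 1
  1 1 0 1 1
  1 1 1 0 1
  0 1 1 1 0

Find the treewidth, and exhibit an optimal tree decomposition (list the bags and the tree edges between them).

Each bag holds 4 vertices, so the decomposition has width 3, which upper-bounds the treewidth. Conversely, {b, c, d, e} is a clique of size 4, and the vertices of any clique must share a bag in every tree decomposition; so some bag has ≥ 4 vertices and tw(G) ≥ 3. Therefore the treewidth is 3.

Treewidth 3.
One optimal decomposition is:
Bags: B1 = {b, c, d, e}  B2 = {a, b, c, d}
Tree: B1–B2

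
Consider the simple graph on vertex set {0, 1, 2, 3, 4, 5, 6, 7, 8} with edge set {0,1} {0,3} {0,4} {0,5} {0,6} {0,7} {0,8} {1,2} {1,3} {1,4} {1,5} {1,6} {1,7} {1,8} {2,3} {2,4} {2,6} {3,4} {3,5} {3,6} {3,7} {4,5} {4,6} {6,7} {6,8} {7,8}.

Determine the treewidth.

4

A width-4 tree decomposition is:
Bags: B1 = {0, 1, 3, 6, 7}  B2 = {0, 1, 3, 4, 6}  B3 = {0, 1, 3, 4, 5}  B4 = {1, 2, 3, 4, 6}  B5 = {0, 1, 6, 7, 8}
Tree: B1–B2, B2–B3, B2–B4, B1–B5
The largest bag has 5 vertices, giving width 4; this decomposition certifies tw(G) ≤ 4. Conversely, {0, 1, 6, 7, 8} is a clique of size 5, and the vertices of any clique must share a bag in every tree decomposition; so some bag has ≥ 5 vertices and tw(G) ≥ 4. The upper and lower bounds meet at 4, so that is the treewidth.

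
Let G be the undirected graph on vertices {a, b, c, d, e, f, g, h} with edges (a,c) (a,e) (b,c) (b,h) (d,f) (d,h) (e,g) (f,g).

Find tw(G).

2

A width-2 tree decomposition is:
Bags: B1 = {d, f, g}  B2 = {d, g, h}  B3 = {b, g, h}  B4 = {b, c, g}  B5 = {a, c, g}  B6 = {a, e, g}
Tree: B1–B2, B2–B3, B3–B4, B4–B5, B5–B6
The largest bag has 3 vertices, giving width 2; this decomposition certifies tw(G) ≤ 2. Since g–f–d–h–b–c–a–e–g is a cycle in G, G is not acyclic. Forests are exactly the graphs of treewidth ≤ 1, so tw(G) ≥ 2. Hence tw(G) = 2 exactly.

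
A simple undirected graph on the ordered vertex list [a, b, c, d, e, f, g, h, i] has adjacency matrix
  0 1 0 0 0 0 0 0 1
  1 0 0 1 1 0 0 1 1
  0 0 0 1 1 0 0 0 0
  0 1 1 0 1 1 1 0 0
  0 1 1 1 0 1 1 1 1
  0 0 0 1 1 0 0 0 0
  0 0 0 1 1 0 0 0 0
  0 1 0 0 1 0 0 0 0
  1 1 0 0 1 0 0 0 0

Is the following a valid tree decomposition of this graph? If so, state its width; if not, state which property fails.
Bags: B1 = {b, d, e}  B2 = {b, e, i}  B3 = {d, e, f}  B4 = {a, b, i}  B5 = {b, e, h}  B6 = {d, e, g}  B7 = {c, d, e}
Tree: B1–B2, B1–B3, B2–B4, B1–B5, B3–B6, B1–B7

Yes; width 2.

Vertex coverage: the bags together contain {a, b, c, d, e, f, g, h, i}, the full vertex set. Edge coverage: each edge of G has both endpoints in at least one bag. Running intersection: for every vertex, the bags containing it form a connected subtree. All three properties hold, so this is a valid tree decomposition of width max|bag| − 1 = 2, and hence tw(G) ≤ 2.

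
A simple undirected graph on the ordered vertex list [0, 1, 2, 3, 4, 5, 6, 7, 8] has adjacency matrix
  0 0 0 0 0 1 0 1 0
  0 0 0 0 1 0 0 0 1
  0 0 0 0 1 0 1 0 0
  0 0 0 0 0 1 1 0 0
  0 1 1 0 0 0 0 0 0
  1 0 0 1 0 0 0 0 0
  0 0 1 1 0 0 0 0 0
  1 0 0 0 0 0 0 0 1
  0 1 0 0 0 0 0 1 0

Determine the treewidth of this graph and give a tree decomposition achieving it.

Treewidth 2.
One such decomposition:
Bags: B1 = {0, 7, 8}  B2 = {0, 1, 8}  B3 = {0, 1, 4}  B4 = {0, 2, 4}  B5 = {0, 2, 6}  B6 = {0, 3, 6}  B7 = {0, 3, 5}
Tree: B1–B2, B2–B3, B3–B4, B4–B5, B5–B6, B6–B7

Each bag holds 3 vertices, so the decomposition has width 2, which upper-bounds the treewidth. The edges 0–7–8–1–4–2–6–3–5–0 form a cycle, so G is not a tree and its treewidth is at least 2. The upper and lower bounds meet at 2, so that is the treewidth.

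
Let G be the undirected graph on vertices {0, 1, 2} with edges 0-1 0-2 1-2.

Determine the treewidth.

2

A width-2 tree decomposition is:
Bags: B1 = {0, 1, 2}
Tree: (single bag)
With just one bag of size 3, the width is 3 − 1 = 2, so tw(G) ≤ 2. On the other hand G contains the 3-clique {0, 1, 2}. A clique must lie in a single bag of any decomposition, so no decomposition can have width below 2. Therefore the treewidth is 2.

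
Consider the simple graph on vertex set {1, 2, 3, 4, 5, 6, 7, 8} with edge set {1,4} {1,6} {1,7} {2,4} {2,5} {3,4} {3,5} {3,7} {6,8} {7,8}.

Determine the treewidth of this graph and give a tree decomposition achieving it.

Every bag has size at most 3, so the width is 3 − 1 = 2 and tw(G) ≤ 2. The edges 5–2–4–3–5 form a cycle, so G is not a tree and its treewidth is at least 2. Combining the bounds, tw(G) = 2.

Treewidth 2.
Bags: B1 = {2, 3, 5}  B2 = {2, 3, 4}  B3 = {3, 4, 7}  B4 = {1, 4, 7}  B5 = {1, 7, 8}  B6 = {1, 6, 8}
Tree: B1–B2, B2–B3, B3–B4, B4–B5, B5–B6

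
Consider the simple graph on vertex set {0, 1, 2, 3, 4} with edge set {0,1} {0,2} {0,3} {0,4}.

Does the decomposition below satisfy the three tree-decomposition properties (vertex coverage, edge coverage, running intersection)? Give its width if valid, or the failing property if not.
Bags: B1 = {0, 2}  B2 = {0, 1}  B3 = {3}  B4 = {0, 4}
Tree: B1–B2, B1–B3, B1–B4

No — edge (0,3) lies in no bag.

A tree decomposition must satisfy three properties: every vertex lies in some bag; for every edge, both endpoints lie together in some bag; and for every vertex, the bags containing it form a connected subtree. Here edge (0,3) lies in no bag, so the decomposition is invalid.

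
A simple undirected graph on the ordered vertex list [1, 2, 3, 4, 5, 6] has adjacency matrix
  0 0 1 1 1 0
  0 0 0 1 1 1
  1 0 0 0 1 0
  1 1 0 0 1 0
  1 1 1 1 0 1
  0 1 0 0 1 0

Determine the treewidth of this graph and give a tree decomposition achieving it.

The largest bag has 3 vertices, giving width 2; this decomposition certifies tw(G) ≤ 2. Conversely, {1, 3, 5} is a clique of size 3, and the vertices of any clique must share a bag in every tree decomposition; so some bag has ≥ 3 vertices and tw(G) ≥ 2. Combining the bounds, tw(G) = 2.

Treewidth 2.
Bags: B1 = {1, 4, 5}  B2 = {2, 4, 5}  B3 = {2, 5, 6}  B4 = {1, 3, 5}
Tree: B1–B2, B2–B3, B1–B4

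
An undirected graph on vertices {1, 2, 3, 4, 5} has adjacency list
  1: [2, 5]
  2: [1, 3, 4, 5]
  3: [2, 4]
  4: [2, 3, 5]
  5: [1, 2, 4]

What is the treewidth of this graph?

2

A width-2 tree decomposition is:
Bags: B1 = {2, 4, 5}  B2 = {1, 2, 5}  B3 = {2, 3, 4}
Tree: B1–B2, B1–B3
Each bag holds 3 vertices, so the decomposition has width 2, which upper-bounds the treewidth. For the lower bound, the 3 vertices {1, 2, 5} are pairwise adjacent, and any tree decomposition puts a clique entirely inside one bag — forcing width ≥ 2. Hence tw(G) = 2 exactly.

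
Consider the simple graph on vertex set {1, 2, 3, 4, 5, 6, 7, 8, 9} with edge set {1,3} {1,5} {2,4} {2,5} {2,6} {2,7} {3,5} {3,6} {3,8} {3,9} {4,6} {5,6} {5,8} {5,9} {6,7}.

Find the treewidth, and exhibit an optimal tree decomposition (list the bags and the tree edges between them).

Treewidth 2.
Bags: B1 = {2, 5, 6}  B2 = {3, 5, 6}  B3 = {3, 5, 9}  B4 = {3, 5, 8}  B5 = {2, 6, 7}  B6 = {2, 4, 6}  B7 = {1, 3, 5}
Tree: B1–B2, B2–B3, B3–B4, B1–B5, B5–B6, B4–B7

The largest bag has 3 vertices, giving width 2; this decomposition certifies tw(G) ≤ 2. For the lower bound, the 3 vertices {2, 4, 6} are pairwise adjacent, and any tree decomposition puts a clique entirely inside one bag — forcing width ≥ 2. Hence tw(G) = 2 exactly.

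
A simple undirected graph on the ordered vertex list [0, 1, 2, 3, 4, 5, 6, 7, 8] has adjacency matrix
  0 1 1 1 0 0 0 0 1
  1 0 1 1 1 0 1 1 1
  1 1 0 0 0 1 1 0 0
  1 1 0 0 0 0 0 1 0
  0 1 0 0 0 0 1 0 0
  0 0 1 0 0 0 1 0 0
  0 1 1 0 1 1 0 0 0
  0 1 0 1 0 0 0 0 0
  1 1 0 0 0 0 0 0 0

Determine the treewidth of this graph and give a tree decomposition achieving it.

Each bag holds 3 vertices, so the decomposition has width 2, which upper-bounds the treewidth. For the lower bound, the 3 vertices {0, 1, 8} are pairwise adjacent, and any tree decomposition puts a clique entirely inside one bag — forcing width ≥ 2. Combining the bounds, tw(G) = 2.

Treewidth 2.
Bags: B1 = {0, 1, 3}  B2 = {0, 1, 2}  B3 = {1, 3, 7}  B4 = {0, 1, 8}  B5 = {1, 2, 6}  B6 = {1, 4, 6}  B7 = {2, 5, 6}
Tree: B1–B2, B1–B3, B1–B4, B2–B5, B5–B6, B5–B7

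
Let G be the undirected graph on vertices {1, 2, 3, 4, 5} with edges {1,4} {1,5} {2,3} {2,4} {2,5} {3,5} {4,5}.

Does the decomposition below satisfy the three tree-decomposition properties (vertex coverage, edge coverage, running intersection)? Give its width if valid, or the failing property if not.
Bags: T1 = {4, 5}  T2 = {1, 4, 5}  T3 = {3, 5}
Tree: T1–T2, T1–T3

No — vertex 2 appears in no bag.

A tree decomposition must satisfy three properties: every vertex lies in some bag; for every edge, both endpoints lie together in some bag; and for every vertex, the bags containing it form a connected subtree. Here vertex 2 appears in no bag, so the decomposition is invalid.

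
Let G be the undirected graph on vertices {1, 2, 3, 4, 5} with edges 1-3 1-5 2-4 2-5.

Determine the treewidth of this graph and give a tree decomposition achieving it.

Treewidth 1.
One such decomposition:
Bags: B1 = {1, 3}  B2 = {1, 5}  B3 = {2, 5}  B4 = {2, 4}
Tree: B1–B2, B2–B3, B3–B4

The largest bag has 2 vertices, giving width 1; this decomposition certifies tw(G) ≤ 1. Any graph with an edge has treewidth ≥ 1, and G has the edge 3–1. Therefore the treewidth is 1.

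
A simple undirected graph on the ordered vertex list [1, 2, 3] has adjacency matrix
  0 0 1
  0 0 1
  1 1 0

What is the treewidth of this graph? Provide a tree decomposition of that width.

Every bag has size at most 2, so the width is 2 − 1 = 1 and tw(G) ≤ 1. G has an edge, so its treewidth is at least 1. The upper and lower bounds meet at 1, so that is the treewidth.

Treewidth 1.
One optimal decomposition is:
Bags: B1 = {2, 3}  B2 = {1, 3}
Tree: B1–B2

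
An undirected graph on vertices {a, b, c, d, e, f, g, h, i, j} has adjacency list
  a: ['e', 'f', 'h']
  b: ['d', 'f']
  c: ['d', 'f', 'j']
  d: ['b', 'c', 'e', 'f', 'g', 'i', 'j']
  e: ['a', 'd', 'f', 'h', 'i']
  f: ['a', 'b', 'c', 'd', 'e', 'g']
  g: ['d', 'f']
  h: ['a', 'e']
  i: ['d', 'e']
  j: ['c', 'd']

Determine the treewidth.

A width-2 tree decomposition is:
Bags: B1 = {d, e, i}  B2 = {d, e, f}  B3 = {a, e, f}  B4 = {c, d, f}  B5 = {a, e, h}  B6 = {c, d, j}  B7 = {b, d, f}  B8 = {d, f, g}
Tree: B1–B2, B2–B3, B2–B4, B3–B5, B4–B6, B2–B7, B7–B8
Each bag holds 3 vertices, so the decomposition has width 2, which upper-bounds the treewidth. For the lower bound, the 3 vertices {c, d, j} are pairwise adjacent, and any tree decomposition puts a clique entirely inside one bag — forcing width ≥ 2. The upper and lower bounds meet at 2, so that is the treewidth.

2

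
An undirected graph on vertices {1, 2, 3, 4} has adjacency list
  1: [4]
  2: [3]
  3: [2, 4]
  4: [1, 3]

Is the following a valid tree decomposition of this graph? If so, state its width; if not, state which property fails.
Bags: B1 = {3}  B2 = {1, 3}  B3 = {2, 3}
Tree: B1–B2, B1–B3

A tree decomposition must satisfy three properties: every vertex lies in some bag; for every edge, both endpoints lie together in some bag; and for every vertex, the bags containing it form a connected subtree. Here vertex 4 appears in no bag, so the decomposition is invalid.

No — vertex 4 appears in no bag.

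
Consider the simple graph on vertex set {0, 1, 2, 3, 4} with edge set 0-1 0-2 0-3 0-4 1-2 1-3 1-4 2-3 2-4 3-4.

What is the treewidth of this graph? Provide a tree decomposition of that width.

Treewidth 4.
One optimal decomposition is:
Bags: B1 = {0, 1, 2, 3, 4}
Tree: (single bag)

With just one bag of size 5, the width is 5 − 1 = 4, so tw(G) ≤ 4. On the other hand G contains the 5-clique {0, 1, 2, 3, 4}. A clique must lie in a single bag of any decomposition, so no decomposition can have width below 4. Combining the bounds, tw(G) = 4.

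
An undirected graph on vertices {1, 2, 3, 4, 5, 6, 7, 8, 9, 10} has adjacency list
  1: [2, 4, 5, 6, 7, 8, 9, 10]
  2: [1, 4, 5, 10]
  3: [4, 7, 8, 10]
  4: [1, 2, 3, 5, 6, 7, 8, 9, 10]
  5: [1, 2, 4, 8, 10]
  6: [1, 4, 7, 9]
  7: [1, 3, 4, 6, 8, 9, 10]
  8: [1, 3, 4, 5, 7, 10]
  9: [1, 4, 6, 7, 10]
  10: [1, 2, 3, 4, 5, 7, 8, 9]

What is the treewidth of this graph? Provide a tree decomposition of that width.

Treewidth 4.
One optimal decomposition is:
Bags: B1 = {1, 4, 6, 7, 9}  B2 = {1, 4, 7, 9, 10}  B3 = {1, 4, 7, 8, 10}  B4 = {1, 4, 5, 8, 10}  B5 = {1, 2, 4, 5, 10}  B6 = {3, 4, 7, 8, 10}
Tree: B1–B2, B2–B3, B3–B4, B4–B5, B3–B6

The largest bag has 5 vertices, giving width 4; this decomposition certifies tw(G) ≤ 4. Conversely, {1, 4, 7, 9, 10} is a clique of size 5, and the vertices of any clique must share a bag in every tree decomposition; so some bag has ≥ 5 vertices and tw(G) ≥ 4. Combining the bounds, tw(G) = 4.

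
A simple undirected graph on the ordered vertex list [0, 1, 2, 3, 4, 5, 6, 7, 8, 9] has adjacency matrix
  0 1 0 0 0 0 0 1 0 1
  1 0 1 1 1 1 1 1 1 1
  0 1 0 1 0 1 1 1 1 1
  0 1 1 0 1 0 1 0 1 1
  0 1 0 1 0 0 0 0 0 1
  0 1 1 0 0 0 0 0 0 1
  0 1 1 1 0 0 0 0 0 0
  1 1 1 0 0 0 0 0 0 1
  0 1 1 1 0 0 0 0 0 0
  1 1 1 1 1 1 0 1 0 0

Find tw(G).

A width-3 tree decomposition is:
Bags: B1 = {1, 2, 3, 9}  B2 = {1, 2, 3, 6}  B3 = {1, 2, 7, 9}  B4 = {0, 1, 7, 9}  B5 = {1, 3, 4, 9}  B6 = {1, 2, 3, 8}  B7 = {1, 2, 5, 9}
Tree: B1–B2, B1–B3, B3–B4, B1–B5, B2–B6, B3–B7
Each bag holds 4 vertices, so the decomposition has width 3, which upper-bounds the treewidth. For the lower bound, the 4 vertices {0, 1, 7, 9} are pairwise adjacent, and any tree decomposition puts a clique entirely inside one bag — forcing width ≥ 3. Combining the bounds, tw(G) = 3.

3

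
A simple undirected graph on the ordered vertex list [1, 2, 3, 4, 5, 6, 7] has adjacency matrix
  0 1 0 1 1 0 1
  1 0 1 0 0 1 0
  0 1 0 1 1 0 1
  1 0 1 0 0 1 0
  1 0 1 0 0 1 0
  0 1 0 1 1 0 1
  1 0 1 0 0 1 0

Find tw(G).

A width-3 tree decomposition is:
Bags: B1 = {1, 3, 5, 6}  B2 = {1, 3, 6, 7}  B3 = {1, 2, 3, 6}  B4 = {1, 3, 4, 6}
Tree: B1–B2, B2–B3, B3–B4
Each bag holds 4 vertices, so the decomposition has width 3, which upper-bounds the treewidth. For the lower bound: the 4 vertex sets {5,6}, {3,7}, {1}, {2} are disjoint, each induces a connected subgraph, and every pair is joined by at least one edge of G. Contracting each set to a single vertex therefore yields K_{4} as a minor, and since treewidth is minor-monotone, tw(G) ≥ tw(K_{4}) = 3. The upper and lower bounds meet at 3, so that is the treewidth.

3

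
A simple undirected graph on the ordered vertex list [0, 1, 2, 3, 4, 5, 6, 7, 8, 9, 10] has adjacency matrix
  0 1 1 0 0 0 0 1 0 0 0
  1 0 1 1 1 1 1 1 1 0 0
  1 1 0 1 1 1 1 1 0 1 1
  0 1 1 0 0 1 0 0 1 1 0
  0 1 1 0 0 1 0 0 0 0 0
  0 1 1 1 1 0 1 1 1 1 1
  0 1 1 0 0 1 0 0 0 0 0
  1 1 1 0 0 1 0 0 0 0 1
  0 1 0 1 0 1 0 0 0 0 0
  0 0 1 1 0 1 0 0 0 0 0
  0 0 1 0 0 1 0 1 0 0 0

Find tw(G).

A width-3 tree decomposition is:
Bags: B1 = {1, 2, 5, 7}  B2 = {0, 1, 2, 7}  B3 = {1, 2, 4, 5}  B4 = {1, 2, 5, 6}  B5 = {1, 2, 3, 5}  B6 = {1, 3, 5, 8}  B7 = {2, 5, 7, 10}  B8 = {2, 3, 5, 9}
Tree: B1–B2, B1–B3, B1–B4, B1–B5, B5–B6, B1–B7, B5–B8
Each bag holds 4 vertices, so the decomposition has width 3, which upper-bounds the treewidth. Conversely, {1, 3, 5, 8} is a clique of size 4, and the vertices of any clique must share a bag in every tree decomposition; so some bag has ≥ 4 vertices and tw(G) ≥ 3. Combining the bounds, tw(G) = 3.

3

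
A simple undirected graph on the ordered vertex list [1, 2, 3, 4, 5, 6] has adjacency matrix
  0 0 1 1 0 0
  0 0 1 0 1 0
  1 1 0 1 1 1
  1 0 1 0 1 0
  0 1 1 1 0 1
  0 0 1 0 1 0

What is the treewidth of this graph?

2

A width-2 tree decomposition is:
Bags: B1 = {1, 3, 4}  B2 = {3, 4, 5}  B3 = {2, 3, 5}  B4 = {3, 5, 6}
Tree: B1–B2, B2–B3, B2–B4
Every bag has size at most 3, so the width is 3 − 1 = 2 and tw(G) ≤ 2. For the lower bound, the 3 vertices {1, 3, 4} are pairwise adjacent, and any tree decomposition puts a clique entirely inside one bag — forcing width ≥ 2. Therefore the treewidth is 2.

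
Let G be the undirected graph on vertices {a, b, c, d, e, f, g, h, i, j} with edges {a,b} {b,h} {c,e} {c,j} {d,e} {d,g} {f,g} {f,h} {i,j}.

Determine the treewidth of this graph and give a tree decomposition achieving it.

Treewidth 1.
Bags: B1 = {i, j}  B2 = {c, j}  B3 = {c, e}  B4 = {d, e}  B5 = {d, g}  B6 = {f, g}  B7 = {f, h}  B8 = {b, h}  B9 = {a, b}
Tree: B1–B2, B2–B3, B3–B4, B4–B5, B5–B6, B6–B7, B7–B8, B8–B9

Every bag has size at most 2, so the width is 2 − 1 = 1 and tw(G) ≤ 1. Since G has at least one edge (e.g. i–j), it is not an edgeless graph, so tw(G) ≥ 1. Hence tw(G) = 1 exactly.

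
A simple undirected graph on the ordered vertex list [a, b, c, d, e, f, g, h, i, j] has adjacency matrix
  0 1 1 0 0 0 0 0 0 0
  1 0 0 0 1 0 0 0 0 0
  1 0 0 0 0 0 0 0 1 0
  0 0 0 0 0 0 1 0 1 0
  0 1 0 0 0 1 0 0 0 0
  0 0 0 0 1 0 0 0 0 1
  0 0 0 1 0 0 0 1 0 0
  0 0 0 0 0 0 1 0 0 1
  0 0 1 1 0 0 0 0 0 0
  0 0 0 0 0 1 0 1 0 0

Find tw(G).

2

A width-2 tree decomposition is:
Bags: B1 = {f, h, j}  B2 = {e, f, h}  B3 = {b, e, h}  B4 = {a, b, h}  B5 = {a, c, h}  B6 = {c, h, i}  B7 = {d, h, i}  B8 = {d, g, h}
Tree: B1–B2, B2–B3, B3–B4, B4–B5, B5–B6, B6–B7, B7–B8
Each bag holds 3 vertices, so the decomposition has width 2, which upper-bounds the treewidth. Since h–j–f–e–b–a–c–i–d–g–h is a cycle in G, G is not acyclic. Forests are exactly the graphs of treewidth ≤ 1, so tw(G) ≥ 2. Hence tw(G) = 2 exactly.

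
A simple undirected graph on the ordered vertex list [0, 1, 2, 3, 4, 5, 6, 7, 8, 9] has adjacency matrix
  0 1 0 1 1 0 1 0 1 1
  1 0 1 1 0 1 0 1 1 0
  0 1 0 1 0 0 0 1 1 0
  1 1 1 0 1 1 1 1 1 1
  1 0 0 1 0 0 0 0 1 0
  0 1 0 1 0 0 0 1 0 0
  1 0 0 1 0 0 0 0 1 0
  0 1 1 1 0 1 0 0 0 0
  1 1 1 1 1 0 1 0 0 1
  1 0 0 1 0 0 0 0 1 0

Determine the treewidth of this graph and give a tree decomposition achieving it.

Treewidth 3.
One optimal decomposition is:
Bags: B1 = {1, 2, 3, 8}  B2 = {1, 2, 3, 7}  B3 = {0, 1, 3, 8}  B4 = {1, 3, 5, 7}  B5 = {0, 3, 8, 9}  B6 = {0, 3, 6, 8}  B7 = {0, 3, 4, 8}
Tree: B1–B2, B1–B3, B2–B4, B3–B5, B5–B6, B6–B7

The largest bag has 4 vertices, giving width 3; this decomposition certifies tw(G) ≤ 3. Conversely, {0, 1, 3, 8} is a clique of size 4, and the vertices of any clique must share a bag in every tree decomposition; so some bag has ≥ 4 vertices and tw(G) ≥ 3. Combining the bounds, tw(G) = 3.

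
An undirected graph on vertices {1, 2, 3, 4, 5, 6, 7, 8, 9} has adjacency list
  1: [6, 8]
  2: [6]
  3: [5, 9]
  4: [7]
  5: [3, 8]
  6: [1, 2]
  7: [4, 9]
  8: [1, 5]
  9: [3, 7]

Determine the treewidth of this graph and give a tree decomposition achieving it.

Every bag has size at most 2, so the width is 2 − 1 = 1 and tw(G) ≤ 1. G has an edge, so its treewidth is at least 1. The upper and lower bounds meet at 1, so that is the treewidth.

Treewidth 1.
One optimal decomposition is:
Bags: B1 = {4, 7}  B2 = {7, 9}  B3 = {3, 9}  B4 = {3, 5}  B5 = {5, 8}  B6 = {1, 8}  B7 = {1, 6}  B8 = {2, 6}
Tree: B1–B2, B2–B3, B3–B4, B4–B5, B5–B6, B6–B7, B7–B8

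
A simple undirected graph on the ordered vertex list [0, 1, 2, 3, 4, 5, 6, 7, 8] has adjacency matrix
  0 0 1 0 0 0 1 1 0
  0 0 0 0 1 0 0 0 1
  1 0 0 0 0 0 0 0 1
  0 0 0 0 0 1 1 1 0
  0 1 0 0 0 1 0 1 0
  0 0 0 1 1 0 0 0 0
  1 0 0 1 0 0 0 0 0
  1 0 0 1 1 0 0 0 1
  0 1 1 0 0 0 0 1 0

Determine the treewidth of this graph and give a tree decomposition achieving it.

Each bag holds 4 vertices, so the decomposition has width 3, which upper-bounds the treewidth. For the lower bound: the 4 vertex sets {1,2,8}, {4}, {7}, {0,3,5,6} are disjoint, each induces a connected subgraph, and every pair is joined by at least one edge of G. Contracting each set to a single vertex therefore yields K_{4} as a minor, and since treewidth is minor-monotone, tw(G) ≥ tw(K_{4}) = 3. Therefore the treewidth is 3.

Treewidth 3.
Bags: B1 = {1, 2, 4, 8}  B2 = {2, 4, 7, 8}  B3 = {0, 2, 4, 7}  B4 = {0, 4, 5, 7}  B5 = {0, 3, 5, 7}  B6 = {0, 3, 5, 6}
Tree: B1–B2, B2–B3, B3–B4, B4–B5, B5–B6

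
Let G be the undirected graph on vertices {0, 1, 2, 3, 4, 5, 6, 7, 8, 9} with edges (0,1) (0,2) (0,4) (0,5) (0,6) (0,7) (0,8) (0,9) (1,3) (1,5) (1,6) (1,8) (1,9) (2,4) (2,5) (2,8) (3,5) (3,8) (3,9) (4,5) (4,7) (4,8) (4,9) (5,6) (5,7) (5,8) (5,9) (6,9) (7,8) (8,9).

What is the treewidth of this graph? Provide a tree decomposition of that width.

Treewidth 4.
Bags: B1 = {0, 4, 5, 8, 9}  B2 = {0, 1, 5, 8, 9}  B3 = {0, 4, 5, 7, 8}  B4 = {0, 1, 5, 6, 9}  B5 = {0, 2, 4, 5, 8}  B6 = {1, 3, 5, 8, 9}
Tree: B1–B2, B1–B3, B2–B4, B3–B5, B2–B6

The largest bag has 5 vertices, giving width 4; this decomposition certifies tw(G) ≤ 4. Conversely, {0, 1, 5, 8, 9} is a clique of size 5, and the vertices of any clique must share a bag in every tree decomposition; so some bag has ≥ 5 vertices and tw(G) ≥ 4. Combining the bounds, tw(G) = 4.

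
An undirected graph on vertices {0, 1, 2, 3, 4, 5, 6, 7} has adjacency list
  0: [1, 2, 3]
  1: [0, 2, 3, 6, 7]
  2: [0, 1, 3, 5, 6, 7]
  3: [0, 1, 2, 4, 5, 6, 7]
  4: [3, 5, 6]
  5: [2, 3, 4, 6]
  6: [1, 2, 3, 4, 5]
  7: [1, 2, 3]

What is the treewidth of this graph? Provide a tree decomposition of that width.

Treewidth 3.
Bags: B1 = {2, 3, 5, 6}  B2 = {1, 2, 3, 6}  B3 = {3, 4, 5, 6}  B4 = {1, 2, 3, 7}  B5 = {0, 1, 2, 3}
Tree: B1–B2, B1–B3, B2–B4, B4–B5

Each bag holds 4 vertices, so the decomposition has width 3, which upper-bounds the treewidth. On the other hand G contains the 4-clique {0, 1, 2, 3}. A clique must lie in a single bag of any decomposition, so no decomposition can have width below 3. The upper and lower bounds meet at 3, so that is the treewidth.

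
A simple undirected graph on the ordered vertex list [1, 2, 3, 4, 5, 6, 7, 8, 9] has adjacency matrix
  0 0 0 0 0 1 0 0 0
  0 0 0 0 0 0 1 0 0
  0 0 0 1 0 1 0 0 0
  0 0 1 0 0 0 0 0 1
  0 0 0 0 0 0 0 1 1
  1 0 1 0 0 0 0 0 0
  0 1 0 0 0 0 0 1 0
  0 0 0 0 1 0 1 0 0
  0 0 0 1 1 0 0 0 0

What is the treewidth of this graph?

1

A width-1 tree decomposition is:
Bags: B1 = {1, 6}  B2 = {3, 6}  B3 = {3, 4}  B4 = {4, 9}  B5 = {5, 9}  B6 = {5, 8}  B7 = {7, 8}  B8 = {2, 7}
Tree: B1–B2, B2–B3, B3–B4, B4–B5, B5–B6, B6–B7, B7–B8
The largest bag has 2 vertices, giving width 1; this decomposition certifies tw(G) ≤ 1. Since G has at least one edge (e.g. 1–6), it is not an edgeless graph, so tw(G) ≥ 1. Combining the bounds, tw(G) = 1.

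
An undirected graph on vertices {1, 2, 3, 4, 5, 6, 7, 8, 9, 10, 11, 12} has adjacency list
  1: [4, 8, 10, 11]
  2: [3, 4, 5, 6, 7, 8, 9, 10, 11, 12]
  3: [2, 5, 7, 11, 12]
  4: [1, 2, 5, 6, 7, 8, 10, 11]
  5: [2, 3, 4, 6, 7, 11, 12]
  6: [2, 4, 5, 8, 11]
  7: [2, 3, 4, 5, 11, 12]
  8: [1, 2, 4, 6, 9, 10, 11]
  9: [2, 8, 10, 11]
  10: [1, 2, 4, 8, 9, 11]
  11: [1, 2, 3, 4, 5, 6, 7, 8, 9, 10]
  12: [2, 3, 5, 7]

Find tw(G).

4

A width-4 tree decomposition is:
Bags: B1 = {2, 4, 5, 6, 11}  B2 = {2, 4, 6, 8, 11}  B3 = {2, 4, 8, 10, 11}  B4 = {2, 4, 5, 7, 11}  B5 = {2, 3, 5, 7, 11}  B6 = {1, 4, 8, 10, 11}  B7 = {2, 3, 5, 7, 12}  B8 = {2, 8, 9, 10, 11}
Tree: B1–B2, B2–B3, B1–B4, B4–B5, B3–B6, B5–B7, B3–B8
Every bag has size at most 5, so the width is 5 − 1 = 4 and tw(G) ≤ 4. For the lower bound, the 5 vertices {1, 4, 8, 10, 11} are pairwise adjacent, and any tree decomposition puts a clique entirely inside one bag — forcing width ≥ 4. Combining the bounds, tw(G) = 4.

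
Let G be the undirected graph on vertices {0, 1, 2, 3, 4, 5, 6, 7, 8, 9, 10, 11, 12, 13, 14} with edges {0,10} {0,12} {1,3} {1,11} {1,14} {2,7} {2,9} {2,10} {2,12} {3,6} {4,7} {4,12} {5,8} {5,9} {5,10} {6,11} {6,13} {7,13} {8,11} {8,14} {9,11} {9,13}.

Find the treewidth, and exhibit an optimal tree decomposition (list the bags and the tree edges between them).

Treewidth 3.
Bags: B1 = {0, 4, 7, 12}  B2 = {0, 2, 7, 12}  B3 = {0, 2, 7, 10}  B4 = {2, 7, 10, 13}  B5 = {2, 9, 10, 13}  B6 = {5, 9, 10, 13}  B7 = {5, 6, 9, 13}  B8 = {5, 6, 9, 11}  B9 = {5, 6, 8, 11}  B10 = {3, 6, 8, 11}  B11 = {1, 3, 8, 11}  B12 = {1, 3, 8, 14}
Tree: B1–B2, B2–B3, B3–B4, B4–B5, B5–B6, B6–B7, B7–B8, B8–B9, B9–B10, B10–B11, B11–B12

The largest bag has 4 vertices, giving width 3; this decomposition certifies tw(G) ≤ 3. For the lower bound: the 4 vertex sets {0,4,12}, {7}, {2}, {5,9,10,13} are disjoint, each induces a connected subgraph, and every pair is joined by at least one edge of G. Contracting each set to a single vertex therefore yields K_{4} as a minor, and since treewidth is minor-monotone, tw(G) ≥ tw(K_{4}) = 3. Combining the bounds, tw(G) = 3.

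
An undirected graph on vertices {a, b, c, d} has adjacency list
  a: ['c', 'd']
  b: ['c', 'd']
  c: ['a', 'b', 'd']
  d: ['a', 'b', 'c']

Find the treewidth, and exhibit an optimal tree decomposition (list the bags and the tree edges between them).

The largest bag has 3 vertices, giving width 2; this decomposition certifies tw(G) ≤ 2. For the lower bound, the 3 vertices {a, c, d} are pairwise adjacent, and any tree decomposition puts a clique entirely inside one bag — forcing width ≥ 2. The upper and lower bounds meet at 2, so that is the treewidth.

Treewidth 2.
Bags: B1 = {b, c, d}  B2 = {a, c, d}
Tree: B1–B2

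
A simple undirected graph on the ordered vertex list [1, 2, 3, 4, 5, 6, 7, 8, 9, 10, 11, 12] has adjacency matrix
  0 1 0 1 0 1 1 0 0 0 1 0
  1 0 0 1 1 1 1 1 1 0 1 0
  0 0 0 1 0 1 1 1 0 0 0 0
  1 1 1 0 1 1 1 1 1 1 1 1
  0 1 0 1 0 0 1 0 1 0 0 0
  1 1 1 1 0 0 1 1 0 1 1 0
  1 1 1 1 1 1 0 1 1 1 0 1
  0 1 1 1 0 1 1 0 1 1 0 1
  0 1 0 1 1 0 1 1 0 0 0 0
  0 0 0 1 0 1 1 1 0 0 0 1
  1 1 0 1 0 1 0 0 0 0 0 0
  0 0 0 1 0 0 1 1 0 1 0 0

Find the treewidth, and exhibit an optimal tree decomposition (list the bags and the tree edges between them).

Treewidth 4.
Bags: B1 = {4, 6, 7, 8, 10}  B2 = {2, 4, 6, 7, 8}  B3 = {2, 4, 7, 8, 9}  B4 = {1, 2, 4, 6, 7}  B5 = {2, 4, 5, 7, 9}  B6 = {3, 4, 6, 7, 8}  B7 = {4, 7, 8, 10, 12}  B8 = {1, 2, 4, 6, 11}
Tree: B1–B2, B2–B3, B2–B4, B3–B5, B1–B6, B1–B7, B4–B8

The largest bag has 5 vertices, giving width 4; this decomposition certifies tw(G) ≤ 4. For the lower bound, the 5 vertices {1, 2, 4, 6, 11} are pairwise adjacent, and any tree decomposition puts a clique entirely inside one bag — forcing width ≥ 4. The upper and lower bounds meet at 4, so that is the treewidth.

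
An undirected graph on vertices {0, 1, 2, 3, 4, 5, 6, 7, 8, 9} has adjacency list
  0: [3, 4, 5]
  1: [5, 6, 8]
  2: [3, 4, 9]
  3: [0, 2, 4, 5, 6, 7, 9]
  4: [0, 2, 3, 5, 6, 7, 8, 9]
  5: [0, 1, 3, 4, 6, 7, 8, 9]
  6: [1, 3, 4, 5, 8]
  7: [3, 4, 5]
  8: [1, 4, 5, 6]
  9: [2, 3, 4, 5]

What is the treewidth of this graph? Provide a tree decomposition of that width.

Treewidth 3.
One optimal decomposition is:
Bags: B1 = {0, 3, 4, 5}  B2 = {3, 4, 5, 6}  B3 = {4, 5, 6, 8}  B4 = {3, 4, 5, 9}  B5 = {2, 3, 4, 9}  B6 = {1, 5, 6, 8}  B7 = {3, 4, 5, 7}
Tree: B1–B2, B2–B3, B2–B4, B4–B5, B3–B6, B2–B7

Every bag has size at most 4, so the width is 4 − 1 = 3 and tw(G) ≤ 3. Conversely, {1, 5, 6, 8} is a clique of size 4, and the vertices of any clique must share a bag in every tree decomposition; so some bag has ≥ 4 vertices and tw(G) ≥ 3. Therefore the treewidth is 3.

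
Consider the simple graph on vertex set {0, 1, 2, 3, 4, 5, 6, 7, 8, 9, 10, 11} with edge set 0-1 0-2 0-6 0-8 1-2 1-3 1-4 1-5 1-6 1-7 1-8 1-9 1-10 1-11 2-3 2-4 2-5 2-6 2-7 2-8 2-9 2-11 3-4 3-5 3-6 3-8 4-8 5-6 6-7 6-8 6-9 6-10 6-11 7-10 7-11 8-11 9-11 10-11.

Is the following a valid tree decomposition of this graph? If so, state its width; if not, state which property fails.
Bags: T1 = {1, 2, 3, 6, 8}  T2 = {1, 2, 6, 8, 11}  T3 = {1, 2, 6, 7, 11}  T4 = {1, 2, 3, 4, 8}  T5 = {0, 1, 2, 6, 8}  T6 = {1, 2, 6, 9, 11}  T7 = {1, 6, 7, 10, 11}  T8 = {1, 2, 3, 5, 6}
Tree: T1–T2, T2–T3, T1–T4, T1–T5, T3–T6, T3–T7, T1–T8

Every vertex of G appears in some bag (union = {0, 1, 2, 3, 4, 5, 6, 7, 8, 9, 10, 11}); every edge is covered by a bag; and for each vertex v the set of bags containing v is connected in the bag tree. The decomposition is therefore valid. The largest bag has 5 vertices, so the width is 4.

Yes; width 4.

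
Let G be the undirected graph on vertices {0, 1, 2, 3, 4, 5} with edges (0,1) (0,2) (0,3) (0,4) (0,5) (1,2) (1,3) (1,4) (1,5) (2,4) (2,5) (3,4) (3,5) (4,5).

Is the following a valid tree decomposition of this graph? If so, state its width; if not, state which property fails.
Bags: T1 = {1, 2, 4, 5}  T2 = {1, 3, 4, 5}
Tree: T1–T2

A tree decomposition must satisfy three properties: every vertex lies in some bag; for every edge, both endpoints lie together in some bag; and for every vertex, the bags containing it form a connected subtree. Here vertex 0 appears in no bag, so the decomposition is invalid.

No — vertex 0 appears in no bag.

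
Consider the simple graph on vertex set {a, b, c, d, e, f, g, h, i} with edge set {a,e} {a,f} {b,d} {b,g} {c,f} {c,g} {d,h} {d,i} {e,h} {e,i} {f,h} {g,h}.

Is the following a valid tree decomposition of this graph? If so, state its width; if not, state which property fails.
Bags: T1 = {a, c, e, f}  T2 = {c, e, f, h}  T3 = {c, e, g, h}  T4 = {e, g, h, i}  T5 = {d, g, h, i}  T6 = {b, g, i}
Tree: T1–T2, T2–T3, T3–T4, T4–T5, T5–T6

No — edge (d,b) lies in no bag.

A tree decomposition must satisfy three properties: every vertex lies in some bag; for every edge, both endpoints lie together in some bag; and for every vertex, the bags containing it form a connected subtree. Here edge (d,b) lies in no bag, so the decomposition is invalid.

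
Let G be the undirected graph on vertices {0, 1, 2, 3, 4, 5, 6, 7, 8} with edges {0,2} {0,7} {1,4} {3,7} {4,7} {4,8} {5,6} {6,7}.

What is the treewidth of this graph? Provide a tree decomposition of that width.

Every bag has size at most 2, so the width is 2 − 1 = 1 and tw(G) ≤ 1. Any graph with an edge has treewidth ≥ 1, and G has the edge 4–8. The upper and lower bounds meet at 1, so that is the treewidth.

Treewidth 1.
One optimal decomposition is:
Bags: B1 = {4, 8}  B2 = {4, 7}  B3 = {0, 7}  B4 = {1, 4}  B5 = {0, 2}  B6 = {3, 7}  B7 = {6, 7}  B8 = {5, 6}
Tree: B1–B2, B2–B3, B1–B4, B3–B5, B2–B6, B3–B7, B7–B8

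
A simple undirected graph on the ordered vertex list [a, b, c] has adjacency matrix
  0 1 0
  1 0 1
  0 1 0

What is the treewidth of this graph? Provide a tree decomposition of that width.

The largest bag has 2 vertices, giving width 1; this decomposition certifies tw(G) ≤ 1. G has an edge, so its treewidth is at least 1. Combining the bounds, tw(G) = 1.

Treewidth 1.
Bags: B1 = {a, b}  B2 = {b, c}
Tree: B1–B2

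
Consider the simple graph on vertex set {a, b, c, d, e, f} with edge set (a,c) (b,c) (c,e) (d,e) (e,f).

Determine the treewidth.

1

A width-1 tree decomposition is:
Bags: B1 = {a, c}  B2 = {c, e}  B3 = {b, c}  B4 = {d, e}  B5 = {e, f}
Tree: B1–B2, B2–B3, B2–B4, B2–B5
Each bag holds 2 vertices, so the decomposition has width 1, which upper-bounds the treewidth. Any graph with an edge has treewidth ≥ 1, and G has the edge a–c. The upper and lower bounds meet at 1, so that is the treewidth.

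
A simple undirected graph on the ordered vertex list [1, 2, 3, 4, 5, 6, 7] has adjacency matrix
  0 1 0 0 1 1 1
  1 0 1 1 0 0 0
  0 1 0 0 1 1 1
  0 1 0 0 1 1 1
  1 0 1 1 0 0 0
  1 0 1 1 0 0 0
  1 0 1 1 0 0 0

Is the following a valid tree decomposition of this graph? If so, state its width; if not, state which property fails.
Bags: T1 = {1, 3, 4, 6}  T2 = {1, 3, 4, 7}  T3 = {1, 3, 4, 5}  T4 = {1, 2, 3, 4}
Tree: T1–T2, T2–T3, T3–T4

Yes; width 3.

Vertex coverage: the bags together contain {1, 2, 3, 4, 5, 6, 7}, the full vertex set. Edge coverage: each edge of G has both endpoints in at least one bag. Running intersection: for every vertex, the bags containing it form a connected subtree. All three properties hold, so this is a valid tree decomposition of width max|bag| − 1 = 3, and hence tw(G) ≤ 3.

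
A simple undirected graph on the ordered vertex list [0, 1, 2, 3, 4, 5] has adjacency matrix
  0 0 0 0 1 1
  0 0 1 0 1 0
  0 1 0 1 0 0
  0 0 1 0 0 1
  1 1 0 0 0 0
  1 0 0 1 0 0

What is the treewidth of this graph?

A width-2 tree decomposition is:
Bags: B1 = {1, 2, 3}  B2 = {1, 3, 4}  B3 = {0, 3, 4}  B4 = {0, 3, 5}
Tree: B1–B2, B2–B3, B3–B4
The largest bag has 3 vertices, giving width 2; this decomposition certifies tw(G) ≤ 2. Since 3–2–1–4–0–5–3 is a cycle in G, G is not acyclic. Forests are exactly the graphs of treewidth ≤ 1, so tw(G) ≥ 2. The upper and lower bounds meet at 2, so that is the treewidth.

2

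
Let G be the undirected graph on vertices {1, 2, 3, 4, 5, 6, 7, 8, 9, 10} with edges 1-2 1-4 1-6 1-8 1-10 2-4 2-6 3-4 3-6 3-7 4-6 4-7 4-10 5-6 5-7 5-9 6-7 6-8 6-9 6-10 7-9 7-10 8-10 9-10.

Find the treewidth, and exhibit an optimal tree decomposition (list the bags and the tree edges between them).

Every bag has size at most 4, so the width is 4 − 1 = 3 and tw(G) ≤ 3. On the other hand G contains the 4-clique {1, 6, 8, 10}. A clique must lie in a single bag of any decomposition, so no decomposition can have width below 3. The upper and lower bounds meet at 3, so that is the treewidth.

Treewidth 3.
One such decomposition:
Bags: B1 = {4, 6, 7, 10}  B2 = {1, 4, 6, 10}  B3 = {6, 7, 9, 10}  B4 = {5, 6, 7, 9}  B5 = {1, 6, 8, 10}  B6 = {1, 2, 4, 6}  B7 = {3, 4, 6, 7}
Tree: B1–B2, B1–B3, B3–B4, B2–B5, B2–B6, B1–B7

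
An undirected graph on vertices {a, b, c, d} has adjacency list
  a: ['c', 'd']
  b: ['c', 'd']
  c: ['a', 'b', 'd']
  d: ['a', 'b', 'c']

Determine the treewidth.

A width-2 tree decomposition is:
Bags: B1 = {b, c, d}  B2 = {a, c, d}
Tree: B1–B2
Each bag holds 3 vertices, so the decomposition has width 2, which upper-bounds the treewidth. On the other hand G contains the 3-clique {a, c, d}. A clique must lie in a single bag of any decomposition, so no decomposition can have width below 2. Hence tw(G) = 2 exactly.

2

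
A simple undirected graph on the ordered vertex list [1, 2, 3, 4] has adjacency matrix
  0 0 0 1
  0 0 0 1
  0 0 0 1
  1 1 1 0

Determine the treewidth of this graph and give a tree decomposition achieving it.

Treewidth 1.
One such decomposition:
Bags: B1 = {1, 4}  B2 = {2, 4}  B3 = {3, 4}
Tree: B1–B2, B2–B3

Each bag holds 2 vertices, so the decomposition has width 1, which upper-bounds the treewidth. Any graph with an edge has treewidth ≥ 1, and G has the edge 4–1. Therefore the treewidth is 1.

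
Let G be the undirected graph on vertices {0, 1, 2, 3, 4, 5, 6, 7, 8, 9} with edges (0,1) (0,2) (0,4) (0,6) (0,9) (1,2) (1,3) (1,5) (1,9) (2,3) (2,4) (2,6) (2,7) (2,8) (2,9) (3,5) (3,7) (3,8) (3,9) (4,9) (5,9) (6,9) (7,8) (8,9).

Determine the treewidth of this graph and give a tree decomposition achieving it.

Treewidth 3.
Bags: B1 = {2, 3, 8, 9}  B2 = {1, 2, 3, 9}  B3 = {0, 1, 2, 9}  B4 = {0, 2, 4, 9}  B5 = {2, 3, 7, 8}  B6 = {0, 2, 6, 9}  B7 = {1, 3, 5, 9}
Tree: B1–B2, B2–B3, B3–B4, B1–B5, B3–B6, B2–B7

The largest bag has 4 vertices, giving width 3; this decomposition certifies tw(G) ≤ 3. On the other hand G contains the 4-clique {0, 1, 2, 9}. A clique must lie in a single bag of any decomposition, so no decomposition can have width below 3. Combining the bounds, tw(G) = 3.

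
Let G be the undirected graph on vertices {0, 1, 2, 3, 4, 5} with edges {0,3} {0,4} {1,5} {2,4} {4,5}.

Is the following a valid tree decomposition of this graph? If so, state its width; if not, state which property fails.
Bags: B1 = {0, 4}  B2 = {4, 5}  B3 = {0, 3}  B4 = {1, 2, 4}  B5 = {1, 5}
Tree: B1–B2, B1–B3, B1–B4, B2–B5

No — bags containing vertex 1 are not connected in the tree.

A tree decomposition must satisfy three properties: every vertex lies in some bag; for every edge, both endpoints lie together in some bag; and for every vertex, the bags containing it form a connected subtree. Here bags containing vertex 1 are not connected in the tree, so the decomposition is invalid.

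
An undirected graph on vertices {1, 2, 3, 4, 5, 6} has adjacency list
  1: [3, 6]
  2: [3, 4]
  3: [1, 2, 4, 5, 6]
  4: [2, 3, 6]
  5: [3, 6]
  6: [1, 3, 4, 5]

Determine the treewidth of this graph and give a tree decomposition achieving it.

The largest bag has 3 vertices, giving width 2; this decomposition certifies tw(G) ≤ 2. Conversely, {2, 3, 4} is a clique of size 3, and the vertices of any clique must share a bag in every tree decomposition; so some bag has ≥ 3 vertices and tw(G) ≥ 2. Hence tw(G) = 2 exactly.

Treewidth 2.
Bags: B1 = {1, 3, 6}  B2 = {3, 4, 6}  B3 = {2, 3, 4}  B4 = {3, 5, 6}
Tree: B1–B2, B2–B3, B1–B4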